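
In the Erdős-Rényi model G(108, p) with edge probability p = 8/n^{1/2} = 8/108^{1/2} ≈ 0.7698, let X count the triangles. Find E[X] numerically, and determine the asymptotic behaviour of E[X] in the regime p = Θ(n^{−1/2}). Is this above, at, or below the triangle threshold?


Number of potential triangles: C(108, 3) = 204156.
Each occurs with probability p³ ≈ (0.7698)³ ≈ 4.561780e-01.
By linearity: E[X] = C(108, 3)·p³ ≈ 204156 · 4.561780e-01 ≈ 93131.4738.
Since α = 1/2 < 1, p = c/n^{1/2} ≫ 1/n is above the triangle threshold p ~ 1/n. Asymptotically E[X] ~ (c³/6)·n^{3(1−α)} = (8³/6)·n^{1.5} → ∞; triangles are abundant w.h.p.

E[X] ≈ 93131.4738; in regime p = Θ(1/n^{1/2}) E[X] diverges (above the triangle threshold p ~ 1/n).


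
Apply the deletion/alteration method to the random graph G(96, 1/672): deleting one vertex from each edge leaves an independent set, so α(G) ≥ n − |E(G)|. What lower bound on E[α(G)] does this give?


E[|E(G)|] = C(96, 2)·p = 4560 · (1/672) = 95/14.
E[α(G)] ≥ n − E[|E(G)|] = 96 − 95/14 = 1249/14.
Numerically: ≈ 89.2143.
(This is only a lower bound; the true E[α(G)] may be larger.)

E[α(G)] ≥ 1249/14 ≈ 89.2143.


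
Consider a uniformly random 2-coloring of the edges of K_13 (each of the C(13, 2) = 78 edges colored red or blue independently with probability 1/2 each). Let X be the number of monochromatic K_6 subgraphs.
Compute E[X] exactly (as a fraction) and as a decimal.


Let X = Σ_S X_S over the C(13, 6) = 1716 subsets S of size 6, where X_S = 1 if the K_6 on S is monochromatic.
For a fixed S, the K_6 on S has C(6, 2) = 15 edges. P[all 15 edges red] = (1/2)^15, and likewise for blue, so P[monochromatic] = 2·(1/2)^15 = 2^{1 − 15} = 1/16384.
By linearity: E[X] = C(13, 6) · 2^{1 − 15} = 1716 · 1/16384 = 429/4096.
Numerically: E[X] ≈ 0.10474.

E[X] = C(13,6)·2^(1−C(6,2)) = 429/4096 ≈ 0.10474.


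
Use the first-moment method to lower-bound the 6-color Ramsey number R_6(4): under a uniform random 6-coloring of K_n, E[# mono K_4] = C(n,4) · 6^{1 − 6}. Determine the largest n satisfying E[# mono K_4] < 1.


We need C(n, 4) · 6^{1 − 6} < 1, i.e. C(n, 4) < 6^{6 − 1} = 7776.
Check values of n near the boundary:
  n = 20: C(20, 4) = 4845; 4845 < 7776? YES
  n = 21: C(21, 4) = 5985; 5985 < 7776? YES
  n = 22: C(22, 4) = 7315; 7315 < 7776? YES
  n = 23: C(23, 4) = 8855; 8855 < 7776? NO
  n = 24: C(24, 4) = 10626; 10626 < 7776? NO
The largest n with C(n, 4) < 7776 is n = 22 (where E[X] = 7315/7776 ≈ 0.9407). Hence R_6(4) > 22, i.e. R_6(4) ≥ 23.

Largest n = 22; hence R_6(4) > 22.


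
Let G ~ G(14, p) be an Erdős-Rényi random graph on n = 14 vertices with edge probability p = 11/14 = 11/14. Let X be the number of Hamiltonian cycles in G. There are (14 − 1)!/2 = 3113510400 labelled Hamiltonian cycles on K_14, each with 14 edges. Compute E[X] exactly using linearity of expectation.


K_14 has (14 − 1)!/2 = 3113510400 labelled Hamiltonian cycles.
For each such Hamiltonian cycle H, let X_H = 1 if all 14 edges of H are present in G. Then P[X_H = 1] = p^{14} = (11/14)^{14} = 379749833583241/11112006825558016.
Summing the indicators: E[X] = Σ_H E[X_H] = 3113510400 · p^{14} = 3113510400 · 379749833583241/11112006825558016 = 329898174179601037725/3100448333024.
Numerically: E[X] ≈ 1.06403e+08.

E[X] = 3113510400 · (11/14)^{14} = 329898174179601037725/3100448333024 ≈ 1.06403e+08.


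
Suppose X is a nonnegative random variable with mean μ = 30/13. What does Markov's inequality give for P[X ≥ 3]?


μ = E[X] = 30/13, a = 3.
Markov: P[X ≥ 3] ≤ μ/a = (30/13)/3 = 10/13.
Numerically: ≈ 0.76923.
(Since a = 3 > μ = 2.30769, the bound 10/13 is < 1 and informative.)

P[X ≥ 3] ≤ 10/13 ≈ 0.76923.


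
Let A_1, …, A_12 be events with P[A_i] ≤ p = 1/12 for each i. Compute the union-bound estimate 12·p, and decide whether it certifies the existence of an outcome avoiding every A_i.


Union bound: P[∪_{i=1}^{12} A_i] ≤ Σ_i P[A_i] ≤ 12·p = 12·(1/12) = 1.
Numerically: 1 ≈ 1.000000.
Is 1 < 1? NO.
Since the bound 1 is ≥ 1, the union bound is uninformative here; it does NOT by itself certify existence.

12·p = 1 ≈ 1.000000; existence NOT certified by the union bound.


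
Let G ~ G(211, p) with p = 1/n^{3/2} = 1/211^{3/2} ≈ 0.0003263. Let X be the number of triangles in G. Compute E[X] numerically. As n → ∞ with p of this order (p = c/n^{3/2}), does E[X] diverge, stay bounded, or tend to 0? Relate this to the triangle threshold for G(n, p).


Number of potential triangles: C(211, 3) = 1543465.
Each occurs with probability p³ ≈ (0.0003263)³ ≈ 3.473193e-11.
By linearity: E[X] = C(211, 3)·p³ ≈ 1543465 · 3.473193e-11 ≈ 0.0001.
Since α = 3/2 > 1, p = c/n^{3/2} = o(1/n) is below the triangle threshold p ~ 1/n. Asymptotically E[X] ~ (c³/6)·n^{3(1−α)} = (1³/6)·n^{-1.5} → 0, so by Markov's inequality G has no triangles w.h.p.

E[X] ≈ 0.0001; in regime p = Θ(1/n^{3/2}) E[X] tends to 0 (below the triangle threshold p ~ 1/n).


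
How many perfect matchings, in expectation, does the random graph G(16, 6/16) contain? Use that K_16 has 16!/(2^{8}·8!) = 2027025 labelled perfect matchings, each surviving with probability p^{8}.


K_16 has 16!/(2^{8}·8!) = 2027025 labelled perfect matchings.
For each such perfect matching H, let X_H = 1 if all 8 edges of H are present in G. Then P[X_H = 1] = p^{8} = (3/8)^{8} = 6561/16777216.
Summing the indicators: E[X] = Σ_H E[X_H] = 2027025 · p^{8} = 2027025 · 6561/16777216 = 13299311025/16777216.
Numerically: E[X] ≈ 792.701.

E[X] = 2027025 · (3/8)^{8} = 13299311025/16777216 ≈ 792.701.


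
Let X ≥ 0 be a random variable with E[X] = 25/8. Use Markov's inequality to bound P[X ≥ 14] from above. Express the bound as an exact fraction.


μ = E[X] = 25/8, a = 14.
Markov: P[X ≥ 14] ≤ μ/a = (25/8)/14 = 25/112.
Numerically: ≈ 0.223.
(Since a = 14 > μ = 3.125, the bound 25/112 is < 1 and informative.)

P[X ≥ 14] ≤ 25/112 ≈ 0.223.


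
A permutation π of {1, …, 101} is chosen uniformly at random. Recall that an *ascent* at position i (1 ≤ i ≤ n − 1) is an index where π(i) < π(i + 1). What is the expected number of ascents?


Write X = Σ X_I over i = 1, …, 100, with X_I the indicator of one ascent.
There are 100 indicators.
For each fixed i, the pair (π(i), π(i+1)) is a uniformly random ordered pair of distinct values from {1, …, 101}; by symmetry P[π(i) < π(i+1)] = 1/2.
By linearity: E[X] = 100 · (1/2) = (101 − 1) · (1/2) = 50 ≈ 50.000.

E[X] = 50 = 50.000.


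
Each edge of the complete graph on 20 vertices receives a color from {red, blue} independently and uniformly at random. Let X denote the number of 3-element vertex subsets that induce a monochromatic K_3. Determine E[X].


Let X = Σ_S X_S over the C(20, 3) = 1140 subsets S of size 3, where X_S = 1 if the K_3 on S is monochromatic.
For a fixed S, the K_3 on S has C(3, 2) = 3 edges. P[all 3 edges red] = (1/2)^3, and likewise for blue, so P[monochromatic] = 2·(1/2)^3 = 2^{1 − 3} = 1/4.
By linearity: E[X] = C(20, 3) · 2^{1 − 3} = 1140 · 1/4 = 285.
Numerically: E[X] ≈ 285.00000.

E[X] = C(20,3)·2^(1−C(3,2)) = 285 ≈ 285.00000.


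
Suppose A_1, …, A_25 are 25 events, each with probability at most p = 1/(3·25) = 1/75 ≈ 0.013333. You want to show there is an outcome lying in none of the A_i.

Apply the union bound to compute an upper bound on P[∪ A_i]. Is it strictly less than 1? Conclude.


Union bound: P[∪_{i=1}^{25} A_i] ≤ Σ_i P[A_i] ≤ 25·p = 25·(1/75) = 1/3.
Numerically: 1/3 ≈ 0.333333.
Is 1/3 < 1? YES.
Since P[∪ A_i] ≤ 1/3 < 1, the complement has P[∩ A_i^c] ≥ 1 − 1/3 = 2/3 > 0, so some outcome avoids every A_i.

25·p = 1/3 ≈ 0.333333; existence CERTIFIED by the union bound.


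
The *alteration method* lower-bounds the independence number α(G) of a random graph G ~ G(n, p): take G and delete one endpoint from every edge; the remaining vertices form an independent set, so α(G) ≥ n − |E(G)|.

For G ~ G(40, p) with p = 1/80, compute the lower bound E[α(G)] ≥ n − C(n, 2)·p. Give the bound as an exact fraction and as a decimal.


E[|E(G)|] = C(40, 2)·p = 780 · (1/80) = 39/4.
E[α(G)] ≥ n − E[|E(G)|] = 40 − 39/4 = 121/4.
Numerically: ≈ 30.250.
(This is only a lower bound; the true E[α(G)] may be larger.)

E[α(G)] ≥ 121/4 ≈ 30.250.


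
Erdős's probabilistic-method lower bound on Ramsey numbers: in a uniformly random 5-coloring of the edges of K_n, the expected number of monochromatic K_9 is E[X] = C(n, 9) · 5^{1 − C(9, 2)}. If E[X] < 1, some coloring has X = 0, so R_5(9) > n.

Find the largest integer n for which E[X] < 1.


We need C(n, 9) · 5^{1 − 36} < 1, i.e. C(n, 9) < 5^{36 − 1} = 2910383045673370361328125.
Check values of n near the boundary:
  n = 2168: C(2168, 9) = 2867804175977929537095120; 2867804175977929537095120 < 2910383045673370361328125? YES
  n = 2169: C(2169, 9) = 2879753360044504243499683; 2879753360044504243499683 < 2910383045673370361328125? YES
  n = 2170: C(2170, 9) = 2891746779868845075610510; 2891746779868845075610510 < 2910383045673370361328125? YES
  n = 2171: C(2171, 9) = 2903784578674959601827205; 2903784578674959601827205 < 2910383045673370361328125? YES
  n = 2172: C(2172, 9) = 2915866900084148060642020; 2915866900084148060642020 < 2910383045673370361328125? NO
  n = 2173: C(2173, 9) = 2927993888115921319674265; 2927993888115921319674265 < 2910383045673370361328125? NO
  n = 2174: C(2174, 9) = 2940165687188920530702934; 2940165687188920530702934 < 2910383045673370361328125? NO
The largest n with C(n, 9) < 2910383045673370361328125 is n = 2171 (where E[X] = 580756915734991920365441/582076609134674072265625 ≈ 0.9977). Hence R_5(9) > 2171, i.e. R_5(9) ≥ 2172.

Largest n = 2171; hence R_5(9) > 2171.


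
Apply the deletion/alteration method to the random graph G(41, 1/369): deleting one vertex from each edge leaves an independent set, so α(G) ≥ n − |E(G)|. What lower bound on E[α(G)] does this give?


E[|E(G)|] = C(41, 2)·p = 820 · (1/369) = 20/9.
E[α(G)] ≥ n − E[|E(G)|] = 41 − 20/9 = 349/9.
Numerically: ≈ 38.778.
(This is only a lower bound; the true E[α(G)] may be larger.)

E[α(G)] ≥ 349/9 ≈ 38.778.


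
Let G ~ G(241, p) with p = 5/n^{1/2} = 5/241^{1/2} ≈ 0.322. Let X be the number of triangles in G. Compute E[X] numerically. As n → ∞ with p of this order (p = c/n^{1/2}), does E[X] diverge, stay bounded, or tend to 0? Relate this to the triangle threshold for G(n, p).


Number of potential triangles: C(241, 3) = 2303960.
Each occurs with probability p³ ≈ (0.322)³ ≈ 3.34106e-02.
By linearity: E[X] = C(241, 3)·p³ ≈ 2303960 · 3.34106e-02 ≈ 76976.717.
Since α = 1/2 < 1, p = c/n^{1/2} ≫ 1/n is above the triangle threshold p ~ 1/n. Asymptotically E[X] ~ (c³/6)·n^{3(1−α)} = (5³/6)·n^{1.5} → ∞; triangles are abundant w.h.p.

E[X] ≈ 76976.717; in regime p = Θ(1/n^{1/2}) E[X] diverges (above the triangle threshold p ~ 1/n).


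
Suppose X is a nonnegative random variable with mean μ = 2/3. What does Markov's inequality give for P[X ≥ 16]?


μ = E[X] = 2/3, a = 16.
Markov: P[X ≥ 16] ≤ μ/a = (2/3)/16 = 1/24.
Numerically: ≈ 0.041667.
(Since a = 16 > μ = 0.666667, the bound 1/24 is < 1 and informative.)

P[X ≥ 16] ≤ 1/24 ≈ 0.041667.


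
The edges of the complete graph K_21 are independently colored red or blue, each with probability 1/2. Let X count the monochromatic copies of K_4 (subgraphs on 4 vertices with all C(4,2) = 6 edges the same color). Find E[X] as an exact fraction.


Let X = Σ_S X_S over the C(21, 4) = 5985 subsets S of size 4, where X_S = 1 if the K_4 on S is monochromatic.
For a fixed S, the K_4 on S has C(4, 2) = 6 edges. P[all 6 edges red] = (1/2)^6, and likewise for blue, so P[monochromatic] = 2·(1/2)^6 = 2^{1 − 6} = 1/32.
Summing: E[X] = C(21, 4) · 2^{1 − 6} = 5985 · 1/32 = 5985/32.
Numerically: E[X] ≈ 187.0312.

E[X] = C(21,4)·2^(1−C(4,2)) = 5985/32 ≈ 187.0312.


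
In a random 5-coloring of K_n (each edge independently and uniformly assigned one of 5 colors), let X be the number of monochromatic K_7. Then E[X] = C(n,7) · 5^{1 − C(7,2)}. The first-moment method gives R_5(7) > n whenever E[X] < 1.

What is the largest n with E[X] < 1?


We need C(n, 7) · 5^{1 − 21} < 1, i.e. C(n, 7) < 5^{21 − 1} = 95367431640625.
Check values of n near the boundary:
  n = 334: C(334, 7) = 86359460961576; 86359460961576 < 95367431640625? YES
  n = 335: C(335, 7) = 88202498238195; 88202498238195 < 95367431640625? YES
  n = 336: C(336, 7) = 90079147136880; 90079147136880 < 95367431640625? YES
  n = 337: C(337, 7) = 91989916924632; 91989916924632 < 95367431640625? YES
  n = 338: C(338, 7) = 93935323022736; 93935323022736 < 95367431640625? YES
  n = 339: C(339, 7) = 95915887062372; 95915887062372 < 95367431640625? NO
The largest n with C(n, 7) < 95367431640625 is n = 338 (where E[X] = 93935323022736/95367431640625 ≈ 0.984983). Hence R_5(7) > 338, i.e. R_5(7) ≥ 339.

Largest n = 338; hence R_5(7) > 338.


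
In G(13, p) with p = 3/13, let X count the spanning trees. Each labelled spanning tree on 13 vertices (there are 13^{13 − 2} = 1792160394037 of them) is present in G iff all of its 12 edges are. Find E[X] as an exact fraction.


K_13 has 13^{13 − 2} = 1792160394037 labelled spanning trees.
For each such spanning tree H, let X_H = 1 if all 12 edges of H are present in G. Then P[X_H = 1] = p^{12} = (3/13)^{12} = 531441/23298085122481.
By linearity: E[X] = Σ_H E[X_H] = 1792160394037 · p^{12} = 1792160394037 · 531441/23298085122481 = 531441/13.
Numerically: E[X] ≈ 40880.1.

E[X] = 1792160394037 · (3/13)^{12} = 531441/13 ≈ 40880.1.


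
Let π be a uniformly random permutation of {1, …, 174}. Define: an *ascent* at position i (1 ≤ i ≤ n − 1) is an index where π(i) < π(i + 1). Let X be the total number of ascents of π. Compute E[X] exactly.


Write X = Σ X_I over i = 1, …, 173, with X_I the indicator of one ascent.
There are 173 indicators.
For each fixed i, the pair (π(i), π(i+1)) is a uniformly random ordered pair of distinct values from {1, …, 174}; by symmetry P[π(i) < π(i+1)] = 1/2.
By linearity: E[X] = 173 · (1/2) = (174 − 1) · (1/2) = 173/2 ≈ 86.500000.

E[X] = 173/2 = 86.500000.


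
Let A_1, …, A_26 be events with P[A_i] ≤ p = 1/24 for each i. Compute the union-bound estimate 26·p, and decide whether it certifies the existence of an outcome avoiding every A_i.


Union bound: P[∪_{i=1}^{26} A_i] ≤ Σ_i P[A_i] ≤ 26·p = 26·(1/24) = 13/12.
Numerically: 13/12 ≈ 1.0833333.
Is 13/12 < 1? NO.
Since the bound 13/12 is ≥ 1, the union bound is uninformative here; it does NOT by itself certify existence.

26·p = 13/12 ≈ 1.0833333; existence NOT certified by the union bound.


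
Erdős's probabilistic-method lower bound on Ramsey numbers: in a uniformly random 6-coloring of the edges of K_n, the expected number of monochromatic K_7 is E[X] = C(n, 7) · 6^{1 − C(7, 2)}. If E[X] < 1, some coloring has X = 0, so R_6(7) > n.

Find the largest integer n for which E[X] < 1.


We need C(n, 7) · 6^{1 − 21} < 1, i.e. C(n, 7) < 6^{21 − 1} = 3656158440062976.
Check values of n near the boundary:
  n = 567: C(567, 7) = 3601671315933933; 3601671315933933 < 3656158440062976? YES
  n = 568: C(568, 7) = 3646611956239704; 3646611956239704 < 3656158440062976? YES
  n = 569: C(569, 7) = 3692032389858348; 3692032389858348 < 3656158440062976? NO
The largest n with C(n, 7) < 3656158440062976 is n = 568 (where E[X] = 16882462760369/16926659444736 ≈ 0.997389). Hence R_6(7) > 568, i.e. R_6(7) ≥ 569.

Largest n = 568; hence R_6(7) > 568.


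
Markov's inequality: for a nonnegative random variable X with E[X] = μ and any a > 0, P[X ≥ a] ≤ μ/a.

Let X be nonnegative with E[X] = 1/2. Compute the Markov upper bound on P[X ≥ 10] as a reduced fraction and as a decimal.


μ = E[X] = 1/2, a = 10.
Markov: P[X ≥ 10] ≤ μ/a = (1/2)/10 = 1/20.
Numerically: ≈ 0.0500.
(Since a = 10 > μ = 0.5000, the bound 1/20 is < 1 and informative.)

P[X ≥ 10] ≤ 1/20 ≈ 0.0500.


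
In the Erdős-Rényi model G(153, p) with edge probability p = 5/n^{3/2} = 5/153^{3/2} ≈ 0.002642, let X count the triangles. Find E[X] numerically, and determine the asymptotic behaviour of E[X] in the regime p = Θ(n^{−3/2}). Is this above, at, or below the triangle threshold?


Number of potential triangles: C(153, 3) = 585276.
Each occurs with probability p³ ≈ (0.002642)³ ≈ 1.84415990e-08.
By linearity: E[X] = C(153, 3)·p³ ≈ 585276 · 1.84415990e-08 ≈ 0.010793.
Since α = 3/2 > 1, p = c/n^{3/2} = o(1/n) is below the triangle threshold p ~ 1/n. Asymptotically E[X] ~ (c³/6)·n^{3(1−α)} = (5³/6)·n^{-1.5} → 0, so by Markov's inequality G has no triangles w.h.p.

E[X] ≈ 0.010793; in regime p = Θ(1/n^{3/2}) E[X] tends to 0 (below the triangle threshold p ~ 1/n).


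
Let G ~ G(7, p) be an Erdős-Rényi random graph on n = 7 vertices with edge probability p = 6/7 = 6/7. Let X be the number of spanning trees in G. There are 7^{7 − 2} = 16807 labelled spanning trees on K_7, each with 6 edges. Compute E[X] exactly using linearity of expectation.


K_7 has 7^{7 − 2} = 16807 labelled spanning trees.
For each such spanning tree H, let X_H = 1 if all 6 edges of H are present in G. Then P[X_H = 1] = p^{6} = (6/7)^{6} = 46656/117649.
By linearity of expectation: E[X] = Σ_H E[X_H] = 16807 · p^{6} = 16807 · 46656/117649 = 46656/7.
Numerically: E[X] ≈ 6665.14.

E[X] = 16807 · (6/7)^{6} = 46656/7 ≈ 6665.14.


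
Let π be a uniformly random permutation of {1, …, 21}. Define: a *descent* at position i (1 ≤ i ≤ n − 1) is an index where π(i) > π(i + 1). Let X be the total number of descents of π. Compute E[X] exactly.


Write X = Σ X_I over i = 1, …, 20, with X_I the indicator of one descent.
There are 20 indicators.
For each fixed i, the pair (π(i), π(i+1)) is a uniformly random ordered pair of distinct values from {1, …, 21}; by symmetry P[π(i) > π(i+1)] = 1/2.
By linearity: E[X] = 20 · (1/2) = (21 − 1) · (1/2) = 10 ≈ 10.000.

E[X] = 10 = 10.000.


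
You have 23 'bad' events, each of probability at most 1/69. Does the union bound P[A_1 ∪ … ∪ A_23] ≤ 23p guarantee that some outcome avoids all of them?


Union bound: P[∪_{i=1}^{23} A_i] ≤ Σ_i P[A_i] ≤ 23·p = 23·(1/69) = 1/3.
Numerically: 1/3 ≈ 0.333333.
Is 1/3 < 1? YES.
Since P[∪ A_i] ≤ 1/3 < 1, the complement has P[∩ A_i^c] ≥ 1 − 1/3 = 2/3 > 0, so some outcome avoids every A_i.

23·p = 1/3 ≈ 0.333333; existence CERTIFIED by the union bound.


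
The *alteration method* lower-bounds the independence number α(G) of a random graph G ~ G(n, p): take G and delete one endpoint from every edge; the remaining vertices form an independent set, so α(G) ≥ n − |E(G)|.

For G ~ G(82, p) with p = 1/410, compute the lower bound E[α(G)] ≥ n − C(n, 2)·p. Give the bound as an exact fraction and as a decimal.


E[|E(G)|] = C(82, 2)·p = 3321 · (1/410) = 81/10.
E[α(G)] ≥ n − E[|E(G)|] = 82 − 81/10 = 739/10.
Numerically: ≈ 73.900000.
(This is only a lower bound; the true E[α(G)] may be larger.)

E[α(G)] ≥ 739/10 ≈ 73.900000.


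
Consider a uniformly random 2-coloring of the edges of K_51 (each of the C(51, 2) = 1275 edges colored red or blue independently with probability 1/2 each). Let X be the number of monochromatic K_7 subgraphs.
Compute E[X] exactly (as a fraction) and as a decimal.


Let X = Σ_S X_S over the C(51, 7) = 115775100 subsets S of size 7, where X_S = 1 if the K_7 on S is monochromatic.
For a fixed S, the K_7 on S has C(7, 2) = 21 edges. P[all 21 edges red] = (1/2)^21, and likewise for blue, so P[monochromatic] = 2·(1/2)^21 = 2^{1 − 21} = 1/1048576.
By linearity: E[X] = C(51, 7) · 2^{1 − 21} = 115775100 · 1/1048576 = 28943775/262144.
Numerically: E[X] ≈ 110.4117.

E[X] = C(51,7)·2^(1−C(7,2)) = 28943775/262144 ≈ 110.4117.


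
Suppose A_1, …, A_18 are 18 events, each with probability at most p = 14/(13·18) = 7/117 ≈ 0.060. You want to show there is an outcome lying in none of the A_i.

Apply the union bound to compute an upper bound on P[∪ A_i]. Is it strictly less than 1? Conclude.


Union bound: P[∪_{i=1}^{18} A_i] ≤ Σ_i P[A_i] ≤ 18·p = 18·(7/117) = 14/13.
Numerically: 14/13 ≈ 1.077.
Is 14/13 < 1? NO.
Since the bound 14/13 is ≥ 1, the union bound is uninformative here; it does NOT by itself certify existence.

18·p = 14/13 ≈ 1.077; existence NOT certified by the union bound.


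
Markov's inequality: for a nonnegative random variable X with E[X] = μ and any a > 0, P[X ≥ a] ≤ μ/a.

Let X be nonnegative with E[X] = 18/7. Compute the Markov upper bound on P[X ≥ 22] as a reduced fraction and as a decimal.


μ = E[X] = 18/7, a = 22.
Markov: P[X ≥ 22] ≤ μ/a = (18/7)/22 = 9/77.
Numerically: ≈ 0.11688.
(Since a = 22 > μ = 2.57143, the bound 9/77 is < 1 and informative.)

P[X ≥ 22] ≤ 9/77 ≈ 0.11688.


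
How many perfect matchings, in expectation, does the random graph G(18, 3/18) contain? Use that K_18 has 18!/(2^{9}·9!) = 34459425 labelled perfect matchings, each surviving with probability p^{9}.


K_18 has 18!/(2^{9}·9!) = 34459425 labelled perfect matchings.
For each such perfect matching H, let X_H = 1 if all 9 edges of H are present in G. Then P[X_H = 1] = p^{9} = (1/6)^{9} = 1/10077696.
By linearity of expectation: E[X] = Σ_H E[X_H] = 34459425 · p^{9} = 34459425 · 1/10077696 = 425425/124416.
Numerically: E[X] ≈ 3.42.

E[X] = 34459425 · (1/6)^{9} = 425425/124416 ≈ 3.42.


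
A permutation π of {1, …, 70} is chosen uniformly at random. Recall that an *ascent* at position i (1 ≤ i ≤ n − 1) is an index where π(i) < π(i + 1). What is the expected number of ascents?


Write X = Σ X_I over i = 1, …, 69, with X_I the indicator of one ascent.
There are 69 indicators.
For each fixed i, the pair (π(i), π(i+1)) is a uniformly random ordered pair of distinct values from {1, …, 70}; by symmetry P[π(i) < π(i+1)] = 1/2.
By linearity: E[X] = 69 · (1/2) = (70 − 1) · (1/2) = 69/2 ≈ 34.5000.

E[X] = 69/2 = 34.5000.


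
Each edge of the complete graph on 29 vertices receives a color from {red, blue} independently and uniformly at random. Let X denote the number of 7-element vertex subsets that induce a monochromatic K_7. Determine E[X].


Let X = Σ_S X_S over the C(29, 7) = 1560780 subsets S of size 7, where X_S = 1 if the K_7 on S is monochromatic.
For a fixed S, the K_7 on S has C(7, 2) = 21 edges. P[all 21 edges red] = (1/2)^21, and likewise for blue, so P[monochromatic] = 2·(1/2)^21 = 2^{1 − 21} = 1/1048576.
By linearity of expectation: E[X] = C(29, 7) · 2^{1 − 21} = 1560780 · 1/1048576 = 390195/262144.
Numerically: E[X] ≈ 1.4885.

E[X] = C(29,7)·2^(1−C(7,2)) = 390195/262144 ≈ 1.4885.


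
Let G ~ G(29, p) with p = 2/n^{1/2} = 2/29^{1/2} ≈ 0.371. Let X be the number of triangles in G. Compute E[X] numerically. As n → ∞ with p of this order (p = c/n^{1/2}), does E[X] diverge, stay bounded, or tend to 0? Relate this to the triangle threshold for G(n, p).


Number of potential triangles: C(29, 3) = 3654.
Each occurs with probability p³ ≈ (0.371)³ ≈ 5.12263e-02.
By linearity: E[X] = C(29, 3)·p³ ≈ 3654 · 5.12263e-02 ≈ 187.181.
Since α = 1/2 < 1, p = c/n^{1/2} ≫ 1/n is above the triangle threshold p ~ 1/n. Asymptotically E[X] ~ (c³/6)·n^{3(1−α)} = (2³/6)·n^{1.5} → ∞; triangles are abundant w.h.p.

E[X] ≈ 187.181; in regime p = Θ(1/n^{1/2}) E[X] diverges (above the triangle threshold p ~ 1/n).


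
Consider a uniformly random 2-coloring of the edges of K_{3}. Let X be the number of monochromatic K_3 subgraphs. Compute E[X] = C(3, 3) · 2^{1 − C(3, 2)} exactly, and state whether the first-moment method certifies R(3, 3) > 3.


E[X] = C(3, 3) · 2^{1 − 3} = 1 · 2^{−2} = 1/4.
As a reduced fraction: E[X] = 1/4 ≈ 0.2500.
Is E[X] < 1? YES.
Since E[X] < 1, there exists a 2-coloring of K_{3} with no monochromatic K_3; hence R(3, 3) > 3.

E[X] = 1/4 ≈ 0.2500; E[X] < 1, so R(3, 3) > 3.


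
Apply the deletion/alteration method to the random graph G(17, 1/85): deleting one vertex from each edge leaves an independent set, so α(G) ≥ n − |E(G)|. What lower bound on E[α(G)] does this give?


E[|E(G)|] = C(17, 2)·p = 136 · (1/85) = 8/5.
E[α(G)] ≥ n − E[|E(G)|] = 17 − 8/5 = 77/5.
Numerically: ≈ 15.40000.
(This is only a lower bound; the true E[α(G)] may be larger.)

E[α(G)] ≥ 77/5 ≈ 15.40000.


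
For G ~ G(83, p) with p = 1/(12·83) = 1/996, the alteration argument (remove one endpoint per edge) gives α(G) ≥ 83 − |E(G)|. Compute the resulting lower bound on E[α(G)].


E[|E(G)|] = C(83, 2)·p = 3403 · (1/996) = 41/12.
E[α(G)] ≥ n − E[|E(G)|] = 83 − 41/12 = 955/12.
Numerically: ≈ 79.583333.
(This is only a lower bound; the true E[α(G)] may be larger.)

E[α(G)] ≥ 955/12 ≈ 79.583333.


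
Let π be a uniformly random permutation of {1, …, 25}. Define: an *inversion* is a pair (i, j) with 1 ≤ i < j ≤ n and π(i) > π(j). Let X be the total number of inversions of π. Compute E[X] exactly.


Write X = Σ X_I over the C(25, 2) = 300 pairs i < j, with X_I the indicator of one inversion.
There are 300 indicators.
For each fixed pair i < j, the values π(i) and π(j) are two distinct elements of {1, …, 25} in uniformly random order; by symmetry P[π(i) > π(j)] = 1/2.
By linearity: E[X] = 300 · (1/2) = C(25, 2) · (1/2) = 300/2 = 150 ≈ 150.0000.

E[X] = 150 = 150.0000.


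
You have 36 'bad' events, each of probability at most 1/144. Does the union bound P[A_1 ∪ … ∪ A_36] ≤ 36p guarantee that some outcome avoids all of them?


Union bound: P[∪_{i=1}^{36} A_i] ≤ Σ_i P[A_i] ≤ 36·p = 36·(1/144) = 1/4.
Numerically: 1/4 ≈ 0.250000.
Is 1/4 < 1? YES.
Since P[∪ A_i] ≤ 1/4 < 1, the complement has P[∩ A_i^c] ≥ 1 − 1/4 = 3/4 > 0, so some outcome avoids every A_i.

36·p = 1/4 ≈ 0.250000; existence CERTIFIED by the union bound.


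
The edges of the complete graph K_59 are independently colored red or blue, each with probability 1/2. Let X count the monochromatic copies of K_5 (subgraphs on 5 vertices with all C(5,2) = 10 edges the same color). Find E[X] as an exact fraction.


Let X = Σ_S X_S over the C(59, 5) = 5006386 subsets S of size 5, where X_S = 1 if the K_5 on S is monochromatic.
For a fixed S, the K_5 on S has C(5, 2) = 10 edges. P[all 10 edges red] = (1/2)^10, and likewise for blue, so P[monochromatic] = 2·(1/2)^10 = 2^{1 − 10} = 1/512.
Summing: E[X] = C(59, 5) · 2^{1 − 10} = 5006386 · 1/512 = 2503193/256.
Numerically: E[X] ≈ 9778.09766.

E[X] = C(59,5)·2^(1−C(5,2)) = 2503193/256 ≈ 9778.09766.


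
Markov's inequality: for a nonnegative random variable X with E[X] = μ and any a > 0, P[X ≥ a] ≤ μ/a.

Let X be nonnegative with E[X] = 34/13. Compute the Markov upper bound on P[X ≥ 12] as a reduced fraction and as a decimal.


μ = E[X] = 34/13, a = 12.
Markov: P[X ≥ 12] ≤ μ/a = (34/13)/12 = 17/78.
Numerically: ≈ 0.218.
(Since a = 12 > μ = 2.615, the bound 17/78 is < 1 and informative.)

P[X ≥ 12] ≤ 17/78 ≈ 0.218.


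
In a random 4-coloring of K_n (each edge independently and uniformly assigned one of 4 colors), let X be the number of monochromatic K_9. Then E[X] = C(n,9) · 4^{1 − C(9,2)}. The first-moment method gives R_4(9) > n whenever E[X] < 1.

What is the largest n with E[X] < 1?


We need C(n, 9) · 4^{1 − 36} < 1, i.e. C(n, 9) < 4^{36 − 1} = 1180591620717411303424.
Check values of n near the boundary:
  n = 910: C(910, 9) = 1133378248346922788210; 1133378248346922788210 < 1180591620717411303424? YES
  n = 911: C(911, 9) = 1144686900492291197405; 1144686900492291197405 < 1180591620717411303424? YES
  n = 912: C(912, 9) = 1156095740032081475120; 1156095740032081475120 < 1180591620717411303424? YES
  n = 913: C(913, 9) = 1167605542753639808390; 1167605542753639808390 < 1180591620717411303424? YES
  n = 914: C(914, 9) = 1179217089587653905932; 1179217089587653905932 < 1180591620717411303424? YES
  n = 915: C(915, 9) = 1190931166636537885130; 1190931166636537885130 < 1180591620717411303424? NO
  n = 916: C(916, 9) = 1202748565202942340440; 1202748565202942340440 < 1180591620717411303424? NO
The largest n with C(n, 9) < 1180591620717411303424 is n = 914 (where E[X] = 294804272396913476483/295147905179352825856 ≈ 0.99884). Hence R_4(9) > 914, i.e. R_4(9) ≥ 915.

Largest n = 914; hence R_4(9) > 914.


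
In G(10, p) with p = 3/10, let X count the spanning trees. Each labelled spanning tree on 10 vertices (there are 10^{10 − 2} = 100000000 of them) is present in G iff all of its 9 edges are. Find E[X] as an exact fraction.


K_10 has 10^{10 − 2} = 100000000 labelled spanning trees.
For each such spanning tree H, let X_H = 1 if all 9 edges of H are present in G. Then P[X_H = 1] = p^{9} = (3/10)^{9} = 19683/1000000000.
By linearity of expectation: E[X] = Σ_H E[X_H] = 100000000 · p^{9} = 100000000 · 19683/1000000000 = 19683/10.
Numerically: E[X] ≈ 1968.3.

E[X] = 100000000 · (3/10)^{9} = 19683/10 ≈ 1968.3.


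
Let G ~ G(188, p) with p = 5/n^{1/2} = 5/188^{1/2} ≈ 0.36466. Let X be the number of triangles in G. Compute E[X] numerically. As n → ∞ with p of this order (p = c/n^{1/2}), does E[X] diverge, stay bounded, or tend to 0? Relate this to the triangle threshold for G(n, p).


Number of potential triangles: C(188, 3) = 1089836.
Each occurs with probability p³ ≈ (0.36466)³ ≈ 4.8492351e-02.
By linearity: E[X] = C(188, 3)·p³ ≈ 1089836 · 4.8492351e-02 ≈ 52848.70973.
Since α = 1/2 < 1, p = c/n^{1/2} ≫ 1/n is above the triangle threshold p ~ 1/n. Asymptotically E[X] ~ (c³/6)·n^{3(1−α)} = (5³/6)·n^{1.5} → ∞; triangles are abundant w.h.p.

E[X] ≈ 52848.70973; in regime p = Θ(1/n^{1/2}) E[X] diverges (above the triangle threshold p ~ 1/n).


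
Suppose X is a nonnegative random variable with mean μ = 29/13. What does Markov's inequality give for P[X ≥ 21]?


μ = E[X] = 29/13, a = 21.
Markov: P[X ≥ 21] ≤ μ/a = (29/13)/21 = 29/273.
Numerically: ≈ 0.1062.
(Since a = 21 > μ = 2.2308, the bound 29/273 is < 1 and informative.)

P[X ≥ 21] ≤ 29/273 ≈ 0.1062.


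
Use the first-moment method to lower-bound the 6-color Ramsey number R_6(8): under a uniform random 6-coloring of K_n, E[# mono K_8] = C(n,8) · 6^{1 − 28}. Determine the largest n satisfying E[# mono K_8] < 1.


We need C(n, 8) · 6^{1 − 28} < 1, i.e. C(n, 8) < 6^{28 − 1} = 1023490369077469249536.
Check values of n near the boundary:
  n = 1594: C(1594, 8) = 1015652773590544255167; 1015652773590544255167 < 1023490369077469249536? YES
  n = 1595: C(1595, 8) = 1020772636343363633895; 1020772636343363633895 < 1023490369077469249536? YES
  n = 1596: C(1596, 8) = 1025915067760710553965; 1025915067760710553965 < 1023490369077469249536? NO
  n = 1597: C(1597, 8) = 1031080153060953275445; 1031080153060953275445 < 1023490369077469249536? NO
  n = 1598: C(1598, 8) = 1036267977730442348529; 1036267977730442348529 < 1023490369077469249536? NO
The largest n with C(n, 8) < 1023490369077469249536 is n = 1595 (where E[X] = 113419181815929292655/113721152119718805504 ≈ 0.9973). Hence R_6(8) > 1595, i.e. R_6(8) ≥ 1596.

Largest n = 1595; hence R_6(8) > 1595.


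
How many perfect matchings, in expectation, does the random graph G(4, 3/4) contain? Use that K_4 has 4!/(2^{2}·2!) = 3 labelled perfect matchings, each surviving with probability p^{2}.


K_4 has 4!/(2^{2}·2!) = 3 labelled perfect matchings.
For each such perfect matching H, let X_H = 1 if all 2 edges of H are present in G. Then P[X_H = 1] = p^{2} = (3/4)^{2} = 9/16.
By linearity of expectation: E[X] = Σ_H E[X_H] = 3 · p^{2} = 3 · 9/16 = 27/16.
Numerically: E[X] ≈ 1.6875.

E[X] = 3 · (3/4)^{2} = 27/16 ≈ 1.6875.


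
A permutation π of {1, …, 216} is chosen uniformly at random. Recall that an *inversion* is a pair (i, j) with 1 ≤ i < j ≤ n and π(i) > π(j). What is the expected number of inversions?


Write X = Σ X_I over the C(216, 2) = 23220 pairs i < j, with X_I the indicator of one inversion.
There are 23220 indicators.
For each fixed pair i < j, the values π(i) and π(j) are two distinct elements of {1, …, 216} in uniformly random order; by symmetry P[π(i) > π(j)] = 1/2.
By linearity: E[X] = 23220 · (1/2) = C(216, 2) · (1/2) = 23220/2 = 11610 ≈ 11610.00000.

E[X] = 11610 = 11610.00000.


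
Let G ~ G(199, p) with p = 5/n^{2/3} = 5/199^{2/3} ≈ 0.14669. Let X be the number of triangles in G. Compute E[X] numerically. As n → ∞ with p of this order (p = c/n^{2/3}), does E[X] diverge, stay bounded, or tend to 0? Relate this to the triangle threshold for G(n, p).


Number of potential triangles: C(199, 3) = 1293699.
Each occurs with probability p³ ≈ (0.14669)³ ≈ 3.15648595e-03.
By linearity: E[X] = C(199, 3)·p³ ≈ 1293699 · 3.15648595e-03 ≈ 4083.542714.
Since α = 2/3 < 1, p = c/n^{2/3} ≫ 1/n is above the triangle threshold p ~ 1/n. Asymptotically E[X] ~ (c³/6)·n^{3(1−α)} = (5³/6)·n^{1} → ∞; triangles are abundant w.h.p.

E[X] ≈ 4083.542714; in regime p = Θ(1/n^{2/3}) E[X] diverges (above the triangle threshold p ~ 1/n).


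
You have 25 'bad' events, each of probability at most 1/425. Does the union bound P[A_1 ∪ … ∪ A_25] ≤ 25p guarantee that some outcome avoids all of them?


Union bound: P[∪_{i=1}^{25} A_i] ≤ Σ_i P[A_i] ≤ 25·p = 25·(1/425) = 1/17.
Numerically: 1/17 ≈ 0.0588235.
Is 1/17 < 1? YES.
Since P[∪ A_i] ≤ 1/17 < 1, the complement has P[∩ A_i^c] ≥ 1 − 1/17 = 16/17 > 0, so some outcome avoids every A_i.

25·p = 1/17 ≈ 0.0588235; existence CERTIFIED by the union bound.


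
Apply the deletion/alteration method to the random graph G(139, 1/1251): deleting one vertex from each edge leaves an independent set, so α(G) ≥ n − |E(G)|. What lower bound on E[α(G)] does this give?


E[|E(G)|] = C(139, 2)·p = 9591 · (1/1251) = 23/3.
E[α(G)] ≥ n − E[|E(G)|] = 139 − 23/3 = 394/3.
Numerically: ≈ 131.33333.
(This is only a lower bound; the true E[α(G)] may be larger.)

E[α(G)] ≥ 394/3 ≈ 131.33333.


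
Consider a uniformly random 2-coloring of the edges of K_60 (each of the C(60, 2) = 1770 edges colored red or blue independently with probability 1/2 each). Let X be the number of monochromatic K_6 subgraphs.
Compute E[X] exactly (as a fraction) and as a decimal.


Let X = Σ_S X_S over the C(60, 6) = 50063860 subsets S of size 6, where X_S = 1 if the K_6 on S is monochromatic.
For a fixed S, the K_6 on S has C(6, 2) = 15 edges. P[all 15 edges red] = (1/2)^15, and likewise for blue, so P[monochromatic] = 2·(1/2)^15 = 2^{1 − 15} = 1/16384.
Summing: E[X] = C(60, 6) · 2^{1 − 15} = 50063860 · 1/16384 = 12515965/4096.
Numerically: E[X] ≈ 3055.656.

E[X] = C(60,6)·2^(1−C(6,2)) = 12515965/4096 ≈ 3055.656.


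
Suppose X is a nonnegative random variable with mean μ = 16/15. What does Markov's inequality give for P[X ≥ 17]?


μ = E[X] = 16/15, a = 17.
Markov: P[X ≥ 17] ≤ μ/a = (16/15)/17 = 16/255.
Numerically: ≈ 0.06275.
(Since a = 17 > μ = 1.06667, the bound 16/255 is < 1 and informative.)

P[X ≥ 17] ≤ 16/255 ≈ 0.06275.


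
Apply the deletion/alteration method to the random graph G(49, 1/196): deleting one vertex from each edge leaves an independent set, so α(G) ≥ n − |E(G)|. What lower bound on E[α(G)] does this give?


E[|E(G)|] = C(49, 2)·p = 1176 · (1/196) = 6.
E[α(G)] ≥ n − E[|E(G)|] = 49 − 6 = 43.
Numerically: ≈ 43.00000.
(This is only a lower bound; the true E[α(G)] may be larger.)

E[α(G)] ≥ 43 ≈ 43.00000.


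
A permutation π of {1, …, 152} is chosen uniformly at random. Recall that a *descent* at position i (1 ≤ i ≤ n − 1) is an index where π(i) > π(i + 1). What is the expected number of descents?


Write X = Σ X_I over i = 1, …, 151, with X_I the indicator of one descent.
There are 151 indicators.
For each fixed i, the pair (π(i), π(i+1)) is a uniformly random ordered pair of distinct values from {1, …, 152}; by symmetry P[π(i) > π(i+1)] = 1/2.
By linearity: E[X] = 151 · (1/2) = (152 − 1) · (1/2) = 151/2 ≈ 75.500.

E[X] = 151/2 = 75.500.


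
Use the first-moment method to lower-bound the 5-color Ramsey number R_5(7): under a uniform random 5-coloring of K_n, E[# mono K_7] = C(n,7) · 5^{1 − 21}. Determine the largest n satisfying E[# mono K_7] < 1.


We need C(n, 7) · 5^{1 − 21} < 1, i.e. C(n, 7) < 5^{21 − 1} = 95367431640625.
Check values of n near the boundary:
  n = 335: C(335, 7) = 88202498238195; 88202498238195 < 95367431640625? YES
  n = 336: C(336, 7) = 90079147136880; 90079147136880 < 95367431640625? YES
  n = 337: C(337, 7) = 91989916924632; 91989916924632 < 95367431640625? YES
  n = 338: C(338, 7) = 93935323022736; 93935323022736 < 95367431640625? YES
  n = 339: C(339, 7) = 95915887062372; 95915887062372 < 95367431640625? NO
  n = 340: C(340, 7) = 97932136940560; 97932136940560 < 95367431640625? NO
  n = 341: C(341, 7) = 99984606876440; 99984606876440 < 95367431640625? NO
The largest n with C(n, 7) < 95367431640625 is n = 338 (where E[X] = 93935323022736/95367431640625 ≈ 0.984983). Hence R_5(7) > 338, i.e. R_5(7) ≥ 339.

Largest n = 338; hence R_5(7) > 338.


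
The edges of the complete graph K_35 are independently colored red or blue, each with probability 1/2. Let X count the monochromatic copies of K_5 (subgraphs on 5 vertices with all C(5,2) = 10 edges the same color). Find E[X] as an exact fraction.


Let X = Σ_S X_S over the C(35, 5) = 324632 subsets S of size 5, where X_S = 1 if the K_5 on S is monochromatic.
For a fixed S, the K_5 on S has C(5, 2) = 10 edges. P[all 10 edges red] = (1/2)^10, and likewise for blue, so P[monochromatic] = 2·(1/2)^10 = 2^{1 − 10} = 1/512.
By linearity: E[X] = C(35, 5) · 2^{1 − 10} = 324632 · 1/512 = 40579/64.
Numerically: E[X] ≈ 634.046875.

E[X] = C(35,5)·2^(1−C(5,2)) = 40579/64 ≈ 634.046875.


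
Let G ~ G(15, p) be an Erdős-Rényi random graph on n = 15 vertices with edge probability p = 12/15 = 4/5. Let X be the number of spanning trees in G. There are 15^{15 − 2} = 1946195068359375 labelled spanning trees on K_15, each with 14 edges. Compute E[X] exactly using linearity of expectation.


K_15 has 15^{15 − 2} = 1946195068359375 labelled spanning trees.
For each such spanning tree H, let X_H = 1 if all 14 edges of H are present in G. Then P[X_H = 1] = p^{14} = (4/5)^{14} = 268435456/6103515625.
Summing the indicators: E[X] = Σ_H E[X_H] = 1946195068359375 · p^{14} = 1946195068359375 · 268435456/6103515625 = 427972821516288/5.
Numerically: E[X] ≈ 8.56e+13.

E[X] = 1946195068359375 · (4/5)^{14} = 427972821516288/5 ≈ 8.56e+13.


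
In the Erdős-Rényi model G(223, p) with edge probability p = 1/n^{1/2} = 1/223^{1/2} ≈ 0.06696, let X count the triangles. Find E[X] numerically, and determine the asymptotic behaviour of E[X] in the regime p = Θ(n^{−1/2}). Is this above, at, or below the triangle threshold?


Number of potential triangles: C(223, 3) = 1823471.
Each occurs with probability p³ ≈ (0.06696)³ ≈ 3.002913e-04.
By linearity: E[X] = C(223, 3)·p³ ≈ 1823471 · 3.002913e-04 ≈ 547.5724.
Since α = 1/2 < 1, p = c/n^{1/2} ≫ 1/n is above the triangle threshold p ~ 1/n. Asymptotically E[X] ~ (c³/6)·n^{3(1−α)} = (1³/6)·n^{1.5} → ∞; triangles are abundant w.h.p.

E[X] ≈ 547.5724; in regime p = Θ(1/n^{1/2}) E[X] diverges (above the triangle threshold p ~ 1/n).


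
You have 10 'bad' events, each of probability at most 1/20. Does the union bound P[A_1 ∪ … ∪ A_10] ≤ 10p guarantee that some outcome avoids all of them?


Union bound: P[∪_{i=1}^{10} A_i] ≤ Σ_i P[A_i] ≤ 10·p = 10·(1/20) = 1/2.
Numerically: 1/2 ≈ 0.5000.
Is 1/2 < 1? YES.
Since P[∪ A_i] ≤ 1/2 < 1, the complement has P[∩ A_i^c] ≥ 1 − 1/2 = 1/2 > 0, so some outcome avoids every A_i.

10·p = 1/2 ≈ 0.5000; existence CERTIFIED by the union bound.


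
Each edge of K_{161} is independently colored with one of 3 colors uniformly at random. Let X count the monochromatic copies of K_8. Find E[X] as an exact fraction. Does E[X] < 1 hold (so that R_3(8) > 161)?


E[X] = C(161, 8) · 3^{1 − 28} = 9383313279340 · 3^{−27} = 9383313279340/7625597484987.
As a reduced fraction: E[X] = 9383313279340/7625597484987 ≈ 1.2305.
Is E[X] < 1? NO.
Since E[X] ≥ 1, the first-moment bound is inconclusive at n = 161; it does NOT by itself certify R_3(8) > 161.

E[X] = 9383313279340/7625597484987 ≈ 1.2305; E[X] ≥ 1; first-moment method inconclusive here.
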